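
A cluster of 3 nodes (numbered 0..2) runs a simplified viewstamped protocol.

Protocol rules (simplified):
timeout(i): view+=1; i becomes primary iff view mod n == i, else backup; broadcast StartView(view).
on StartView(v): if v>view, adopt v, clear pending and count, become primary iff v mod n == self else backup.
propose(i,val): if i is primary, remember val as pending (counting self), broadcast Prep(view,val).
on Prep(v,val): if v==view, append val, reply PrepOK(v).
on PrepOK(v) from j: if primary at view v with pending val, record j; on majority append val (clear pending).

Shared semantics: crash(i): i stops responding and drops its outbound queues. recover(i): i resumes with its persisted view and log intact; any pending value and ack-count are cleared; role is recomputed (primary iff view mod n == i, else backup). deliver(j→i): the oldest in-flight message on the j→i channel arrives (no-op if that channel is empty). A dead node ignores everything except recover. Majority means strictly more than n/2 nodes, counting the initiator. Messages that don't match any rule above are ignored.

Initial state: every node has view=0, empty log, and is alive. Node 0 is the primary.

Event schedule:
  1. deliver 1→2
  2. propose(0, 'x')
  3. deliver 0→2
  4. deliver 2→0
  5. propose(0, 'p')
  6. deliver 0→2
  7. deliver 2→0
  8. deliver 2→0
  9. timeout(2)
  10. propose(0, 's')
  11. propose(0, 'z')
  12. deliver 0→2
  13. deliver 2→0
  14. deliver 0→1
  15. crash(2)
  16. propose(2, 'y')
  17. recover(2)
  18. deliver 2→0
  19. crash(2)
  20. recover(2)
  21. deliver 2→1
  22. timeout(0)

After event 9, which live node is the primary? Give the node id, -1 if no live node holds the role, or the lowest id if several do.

0

e1 deliver 1→2: ·
e2 propose(0,'x'): ·
e3 deliver 0→2: 2[back,v=0,x]
e4 deliver 2→0: 0[prim,v=0,x]
e5 propose(0,'p'): ·
e6 deliver 0→2: 2[back,v=0,x,p]
e7 deliver 2→0: 0[prim,v=0,x,p]
e8 deliver 2→0: ·
e9 timeout(2): 2[back,v=1,x,p]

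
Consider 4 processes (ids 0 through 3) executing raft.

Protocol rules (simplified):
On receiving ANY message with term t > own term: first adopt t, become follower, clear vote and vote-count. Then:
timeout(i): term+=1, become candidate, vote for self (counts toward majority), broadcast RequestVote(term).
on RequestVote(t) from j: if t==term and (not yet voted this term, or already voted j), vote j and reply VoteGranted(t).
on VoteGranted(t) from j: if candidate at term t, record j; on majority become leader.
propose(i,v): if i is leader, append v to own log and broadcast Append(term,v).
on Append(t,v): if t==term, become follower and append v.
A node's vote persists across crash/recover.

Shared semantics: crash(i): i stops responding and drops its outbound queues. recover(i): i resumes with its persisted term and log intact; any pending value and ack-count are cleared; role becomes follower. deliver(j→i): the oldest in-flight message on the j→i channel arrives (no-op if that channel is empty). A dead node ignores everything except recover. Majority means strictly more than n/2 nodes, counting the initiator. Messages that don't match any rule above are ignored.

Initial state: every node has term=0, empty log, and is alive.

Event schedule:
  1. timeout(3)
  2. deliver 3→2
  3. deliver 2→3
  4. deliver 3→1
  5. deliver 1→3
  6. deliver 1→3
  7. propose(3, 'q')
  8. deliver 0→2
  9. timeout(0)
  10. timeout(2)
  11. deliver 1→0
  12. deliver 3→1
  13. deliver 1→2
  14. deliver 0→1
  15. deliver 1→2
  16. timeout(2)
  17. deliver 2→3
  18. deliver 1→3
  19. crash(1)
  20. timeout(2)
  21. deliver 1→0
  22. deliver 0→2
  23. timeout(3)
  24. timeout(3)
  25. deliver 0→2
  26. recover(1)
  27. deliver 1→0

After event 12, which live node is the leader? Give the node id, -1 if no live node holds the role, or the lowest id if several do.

3

e1 timeout(3): 3[cand,t=1,-]
e2 deliver 3→2: 2[foll,t=1,-]
e3 deliver 2→3: ·
e4 deliver 3→1: 1[foll,t=1,-]
e5 deliver 1→3: 3[lead,t=1,-]
e6 deliver 1→3: ·
e7 propose(3,'q'): 3[lead,t=1,q]
e8 deliver 0→2: ·
e9 timeout(0): 0[cand,t=1,-]
e10 timeout(2): 2[cand,t=2,-]
e11 deliver 1→0: ·
e12 deliver 3→1: 1[foll,t=1,q]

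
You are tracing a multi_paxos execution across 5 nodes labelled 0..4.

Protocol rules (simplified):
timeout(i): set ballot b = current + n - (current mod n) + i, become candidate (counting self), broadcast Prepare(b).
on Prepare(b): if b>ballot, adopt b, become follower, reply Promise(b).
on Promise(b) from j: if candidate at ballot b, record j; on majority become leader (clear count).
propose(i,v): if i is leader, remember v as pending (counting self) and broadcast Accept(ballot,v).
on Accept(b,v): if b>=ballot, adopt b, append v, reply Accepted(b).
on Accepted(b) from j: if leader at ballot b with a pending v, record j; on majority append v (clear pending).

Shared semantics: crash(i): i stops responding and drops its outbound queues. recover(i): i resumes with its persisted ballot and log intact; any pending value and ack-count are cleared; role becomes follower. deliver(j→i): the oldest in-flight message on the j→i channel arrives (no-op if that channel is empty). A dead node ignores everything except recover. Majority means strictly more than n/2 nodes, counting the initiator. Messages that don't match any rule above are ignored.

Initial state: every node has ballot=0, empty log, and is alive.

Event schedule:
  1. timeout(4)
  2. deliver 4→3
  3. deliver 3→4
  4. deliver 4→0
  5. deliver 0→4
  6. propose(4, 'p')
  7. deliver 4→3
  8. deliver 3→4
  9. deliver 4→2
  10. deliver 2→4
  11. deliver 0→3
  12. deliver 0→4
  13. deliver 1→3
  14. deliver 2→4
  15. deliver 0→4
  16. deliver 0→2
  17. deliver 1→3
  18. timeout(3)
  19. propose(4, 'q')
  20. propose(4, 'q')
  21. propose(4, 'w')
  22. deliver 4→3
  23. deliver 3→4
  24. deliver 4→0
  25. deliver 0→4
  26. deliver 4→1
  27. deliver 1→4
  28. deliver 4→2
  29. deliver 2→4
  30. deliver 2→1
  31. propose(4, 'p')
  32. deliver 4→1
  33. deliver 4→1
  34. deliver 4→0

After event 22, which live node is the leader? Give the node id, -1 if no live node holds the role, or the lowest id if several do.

4

[1] timeout(4) → N4(cand b9 [-])
[2] deliver 4→3 → N3(foll b9 [-])
[3] deliver 3→4 → ∅
[4] deliver 4→0 → N0(foll b9 [-])
[5] deliver 0→4 → N4(lead b9 [-])
[6] propose(4,'p') → ∅
[7] deliver 4→3 → N3(foll b9 [p])
[8] deliver 3→4 → ∅
[9] deliver 4→2 → N2(foll b9 [-])
[10] deliver 2→4 → ∅
[11] deliver 0→3 → ∅
[12] deliver 0→4 → ∅
[13] deliver 1→3 → ∅
[14] deliver 2→4 → ∅
[15] deliver 0→4 → ∅
[16] deliver 0→2 → ∅
[17] deliver 1→3 → ∅
[18] timeout(3) → N3(cand b13 [p])
[19] propose(4,'q') → ∅
[20] propose(4,'q') → ∅
[21] propose(4,'w') → ∅
[22] deliver 4→3 → ∅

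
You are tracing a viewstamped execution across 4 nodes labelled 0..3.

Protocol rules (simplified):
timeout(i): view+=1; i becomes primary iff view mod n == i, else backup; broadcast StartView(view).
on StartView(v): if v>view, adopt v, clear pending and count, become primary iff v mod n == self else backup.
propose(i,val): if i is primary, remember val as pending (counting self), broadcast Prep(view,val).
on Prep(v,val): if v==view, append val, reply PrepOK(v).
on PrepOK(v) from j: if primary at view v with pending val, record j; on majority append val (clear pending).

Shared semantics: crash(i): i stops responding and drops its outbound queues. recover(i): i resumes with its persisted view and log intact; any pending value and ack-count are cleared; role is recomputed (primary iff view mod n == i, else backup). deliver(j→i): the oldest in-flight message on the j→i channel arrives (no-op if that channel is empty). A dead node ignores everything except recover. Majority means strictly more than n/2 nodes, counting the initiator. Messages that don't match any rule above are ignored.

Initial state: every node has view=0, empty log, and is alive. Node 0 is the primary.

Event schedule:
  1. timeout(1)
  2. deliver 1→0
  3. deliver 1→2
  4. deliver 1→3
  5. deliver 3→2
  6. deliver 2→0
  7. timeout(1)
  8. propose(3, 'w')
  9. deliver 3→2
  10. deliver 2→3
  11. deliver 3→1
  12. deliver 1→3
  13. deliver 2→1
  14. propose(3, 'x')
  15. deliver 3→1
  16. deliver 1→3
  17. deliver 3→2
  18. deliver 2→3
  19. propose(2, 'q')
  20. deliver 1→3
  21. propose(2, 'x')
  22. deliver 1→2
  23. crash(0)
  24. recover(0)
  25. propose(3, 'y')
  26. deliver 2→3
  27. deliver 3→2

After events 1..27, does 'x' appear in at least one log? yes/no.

no

after 1 — timeout(1): n1:prim/v1/[-]
after 2 — deliver 1→0: n0:back/v1/[-]
after 3 — deliver 1→2: n2:back/v1/[-]
after 4 — deliver 1→3: n3:back/v1/[-]
after 5 — deliver 3→2: ·
after 6 — deliver 2→0: ·
after 7 — timeout(1): n1:back/v2/[-]
after 8 — propose(3,'w'): ·
after 9 — deliver 3→2: ·
after 10 — deliver 2→3: ·
after 11 — deliver 3→1: ·
after 12 — deliver 1→3: n3:back/v2/[-]
after 13 — deliver 2→1: ·
after 14 — propose(3,'x'): ·
after 15 — deliver 3→1: ·
after 16 — deliver 1→3: ·
after 17 — deliver 3→2: ·
after 18 — deliver 2→3: ·
after 19 — propose(2,'q'): ·
after 20 — deliver 1→3: ·
after 21 — propose(2,'x'): ·
after 22 — deliver 1→2: n2:prim/v2/[-]
after 23 — crash(0): n0:✗back/v1/[-]
after 24 — recover(0): n0:back/v1/[-]
after 25 — propose(3,'y'): ·
after 26 — deliver 2→3: ·
after 27 — deliver 3→2: ·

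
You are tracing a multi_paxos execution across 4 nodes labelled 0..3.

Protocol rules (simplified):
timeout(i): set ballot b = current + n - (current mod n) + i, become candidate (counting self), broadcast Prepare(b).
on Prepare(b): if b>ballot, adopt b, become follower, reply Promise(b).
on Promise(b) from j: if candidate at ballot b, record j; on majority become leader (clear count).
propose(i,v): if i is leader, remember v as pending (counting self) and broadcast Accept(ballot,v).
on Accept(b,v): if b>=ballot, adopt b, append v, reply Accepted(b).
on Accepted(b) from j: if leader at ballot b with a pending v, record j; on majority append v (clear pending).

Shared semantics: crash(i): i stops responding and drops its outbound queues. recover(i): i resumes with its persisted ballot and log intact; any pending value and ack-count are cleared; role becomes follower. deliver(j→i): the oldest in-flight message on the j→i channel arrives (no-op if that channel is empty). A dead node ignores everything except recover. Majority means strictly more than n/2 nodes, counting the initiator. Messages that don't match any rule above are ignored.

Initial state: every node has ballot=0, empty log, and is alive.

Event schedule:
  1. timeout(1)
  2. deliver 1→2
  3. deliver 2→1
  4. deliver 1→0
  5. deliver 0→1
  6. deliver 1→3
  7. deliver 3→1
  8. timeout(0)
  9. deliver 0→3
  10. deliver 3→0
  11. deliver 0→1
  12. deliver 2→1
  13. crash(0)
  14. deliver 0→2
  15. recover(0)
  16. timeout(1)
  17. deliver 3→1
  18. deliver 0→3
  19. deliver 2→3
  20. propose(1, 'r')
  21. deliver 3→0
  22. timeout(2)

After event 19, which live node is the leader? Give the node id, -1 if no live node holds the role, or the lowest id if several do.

-1

1. timeout(1):  <1:cand b5 ->
2. deliver 1→2:  <2:foll b5 ->
3. deliver 2→1:  nop
4. deliver 1→0:  <0:foll b5 ->
5. deliver 0→1:  <1:lead b5 ->
6. deliver 1→3:  <3:foll b5 ->
7. deliver 3→1:  nop
8. timeout(0):  <0:cand b8 ->
9. deliver 0→3:  <3:foll b8 ->
10. deliver 3→0:  nop
11. deliver 0→1:  <1:foll b8 ->
12. deliver 2→1:  nop
13. crash(0):  <0:✗cand b8 ->
14. deliver 0→2:  nop
15. recover(0):  <0:foll b8 ->
16. timeout(1):  <1:cand b13 ->
17. deliver 3→1:  nop
18. deliver 0→3:  nop
19. deliver 2→3:  nop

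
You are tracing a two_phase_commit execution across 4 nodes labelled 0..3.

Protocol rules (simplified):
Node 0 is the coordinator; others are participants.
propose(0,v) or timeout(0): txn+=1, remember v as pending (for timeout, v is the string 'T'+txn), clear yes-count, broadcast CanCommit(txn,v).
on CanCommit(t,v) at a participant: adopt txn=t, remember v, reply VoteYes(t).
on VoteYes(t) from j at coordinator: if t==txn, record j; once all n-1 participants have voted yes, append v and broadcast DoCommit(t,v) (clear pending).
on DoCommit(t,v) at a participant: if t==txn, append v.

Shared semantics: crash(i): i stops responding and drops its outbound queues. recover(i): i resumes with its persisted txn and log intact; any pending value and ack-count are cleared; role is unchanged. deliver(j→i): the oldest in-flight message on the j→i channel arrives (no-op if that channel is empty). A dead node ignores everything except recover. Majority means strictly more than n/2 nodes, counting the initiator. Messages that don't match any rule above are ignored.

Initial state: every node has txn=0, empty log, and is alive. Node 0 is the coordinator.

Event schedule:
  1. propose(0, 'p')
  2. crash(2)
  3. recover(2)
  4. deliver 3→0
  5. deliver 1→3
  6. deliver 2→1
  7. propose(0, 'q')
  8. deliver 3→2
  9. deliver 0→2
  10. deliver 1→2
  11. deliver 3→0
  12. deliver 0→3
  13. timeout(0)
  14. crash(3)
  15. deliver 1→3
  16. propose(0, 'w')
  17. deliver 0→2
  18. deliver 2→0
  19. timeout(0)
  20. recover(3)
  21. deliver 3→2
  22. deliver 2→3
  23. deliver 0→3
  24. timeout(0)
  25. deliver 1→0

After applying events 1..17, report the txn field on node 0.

after 1 — propose(0,'p'): n0:coor/t1/[-]
after 2 — crash(2): n2:✗part/t0/[-]
after 3 — recover(2): n2:part/t0/[-]
after 4 — deliver 3→0: ·
after 5 — deliver 1→3: ·
after 6 — deliver 2→1: ·
after 7 — propose(0,'q'): n0:coor/t2/[-]
after 8 — deliver 3→2: ·
after 9 — deliver 0→2: n2:part/t1/[-]
after 10 — deliver 1→2: ·
after 11 — deliver 3→0: ·
after 12 — deliver 0→3: n3:part/t1/[-]
after 13 — timeout(0): n0:coor/t3/[-]
after 14 — crash(3): n3:✗part/t1/[-]
after 15 — deliver 1→3: ·
after 16 — propose(0,'w'): n0:coor/t4/[-]
after 17 — deliver 0→2: n2:part/t2/[-]

4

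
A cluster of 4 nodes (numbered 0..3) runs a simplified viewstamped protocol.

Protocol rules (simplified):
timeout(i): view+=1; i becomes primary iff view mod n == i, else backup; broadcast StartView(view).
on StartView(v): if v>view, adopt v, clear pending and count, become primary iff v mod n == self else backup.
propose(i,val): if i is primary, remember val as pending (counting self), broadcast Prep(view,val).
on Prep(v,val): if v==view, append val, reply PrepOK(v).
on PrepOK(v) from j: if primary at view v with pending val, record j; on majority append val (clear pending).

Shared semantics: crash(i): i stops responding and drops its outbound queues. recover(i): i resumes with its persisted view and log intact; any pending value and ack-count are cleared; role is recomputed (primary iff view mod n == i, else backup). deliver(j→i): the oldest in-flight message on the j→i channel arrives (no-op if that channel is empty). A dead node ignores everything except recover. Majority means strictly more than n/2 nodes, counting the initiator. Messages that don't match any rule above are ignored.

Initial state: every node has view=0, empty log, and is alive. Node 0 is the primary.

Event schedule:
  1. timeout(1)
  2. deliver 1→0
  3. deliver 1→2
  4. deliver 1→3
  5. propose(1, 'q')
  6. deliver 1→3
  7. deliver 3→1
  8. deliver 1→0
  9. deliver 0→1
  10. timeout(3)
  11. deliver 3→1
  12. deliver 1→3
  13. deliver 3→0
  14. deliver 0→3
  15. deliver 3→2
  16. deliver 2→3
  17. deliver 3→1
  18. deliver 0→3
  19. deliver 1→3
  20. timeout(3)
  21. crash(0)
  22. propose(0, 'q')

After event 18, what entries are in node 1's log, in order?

step 1 timeout(1): 1={prim,v=1,log=-}
step 2 deliver 1→0: 0={back,v=1,log=-}
step 3 deliver 1→2: 2={back,v=1,log=-}
step 4 deliver 1→3: 3={back,v=1,log=-}
step 5 propose(1,'q'): —
step 6 deliver 1→3: 3={back,v=1,log=q}
step 7 deliver 3→1: —
step 8 deliver 1→0: 0={back,v=1,log=q}
step 9 deliver 0→1: 1={prim,v=1,log=q}
step 10 timeout(3): 3={back,v=2,log=q}
step 11 deliver 3→1: 1={back,v=2,log=q}
step 12 deliver 1→3: —
step 13 deliver 3→0: 0={back,v=2,log=q}
step 14 deliver 0→3: —
step 15 deliver 3→2: 2={prim,v=2,log=-}
step 16 deliver 2→3: —
step 17 deliver 3→1: —
step 18 deliver 0→3: —

q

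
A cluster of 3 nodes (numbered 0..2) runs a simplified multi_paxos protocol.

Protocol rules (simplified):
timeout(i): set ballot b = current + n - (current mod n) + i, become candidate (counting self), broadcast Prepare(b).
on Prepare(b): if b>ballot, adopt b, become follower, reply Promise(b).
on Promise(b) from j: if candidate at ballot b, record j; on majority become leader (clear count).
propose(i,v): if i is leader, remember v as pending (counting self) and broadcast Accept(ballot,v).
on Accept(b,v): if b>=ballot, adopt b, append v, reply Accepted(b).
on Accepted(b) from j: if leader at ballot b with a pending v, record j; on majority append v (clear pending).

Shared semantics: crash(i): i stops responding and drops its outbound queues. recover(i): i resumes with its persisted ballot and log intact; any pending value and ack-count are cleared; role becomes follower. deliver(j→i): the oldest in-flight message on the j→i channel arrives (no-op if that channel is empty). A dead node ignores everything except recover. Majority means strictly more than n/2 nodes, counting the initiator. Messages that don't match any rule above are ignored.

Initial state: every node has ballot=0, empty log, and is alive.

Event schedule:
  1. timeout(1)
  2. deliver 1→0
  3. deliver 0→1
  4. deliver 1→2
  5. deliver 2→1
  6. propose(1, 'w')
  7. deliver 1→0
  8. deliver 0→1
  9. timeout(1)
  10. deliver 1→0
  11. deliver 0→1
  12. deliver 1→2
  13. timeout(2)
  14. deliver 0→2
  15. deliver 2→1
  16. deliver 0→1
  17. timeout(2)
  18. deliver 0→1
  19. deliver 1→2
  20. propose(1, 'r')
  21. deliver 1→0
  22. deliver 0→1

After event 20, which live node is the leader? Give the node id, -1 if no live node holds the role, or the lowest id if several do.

1

1. timeout(1):  <1:cand b4 ->
2. deliver 1→0:  <0:foll b4 ->
3. deliver 0→1:  <1:lead b4 ->
4. deliver 1→2:  <2:foll b4 ->
5. deliver 2→1:  nop
6. propose(1,'w'):  nop
7. deliver 1→0:  <0:foll b4 w>
8. deliver 0→1:  <1:lead b4 w>
9. timeout(1):  <1:cand b7 w>
10. deliver 1→0:  <0:foll b7 w>
11. deliver 0→1:  <1:lead b7 w>
12. deliver 1→2:  <2:foll b4 w>
13. timeout(2):  <2:cand b8 w>
14. deliver 0→2:  nop
15. deliver 2→1:  nop
16. deliver 0→1:  nop
17. timeout(2):  <2:cand b11 w>
18. deliver 0→1:  nop
19. deliver 1→2:  nop
20. propose(1,'r'):  nop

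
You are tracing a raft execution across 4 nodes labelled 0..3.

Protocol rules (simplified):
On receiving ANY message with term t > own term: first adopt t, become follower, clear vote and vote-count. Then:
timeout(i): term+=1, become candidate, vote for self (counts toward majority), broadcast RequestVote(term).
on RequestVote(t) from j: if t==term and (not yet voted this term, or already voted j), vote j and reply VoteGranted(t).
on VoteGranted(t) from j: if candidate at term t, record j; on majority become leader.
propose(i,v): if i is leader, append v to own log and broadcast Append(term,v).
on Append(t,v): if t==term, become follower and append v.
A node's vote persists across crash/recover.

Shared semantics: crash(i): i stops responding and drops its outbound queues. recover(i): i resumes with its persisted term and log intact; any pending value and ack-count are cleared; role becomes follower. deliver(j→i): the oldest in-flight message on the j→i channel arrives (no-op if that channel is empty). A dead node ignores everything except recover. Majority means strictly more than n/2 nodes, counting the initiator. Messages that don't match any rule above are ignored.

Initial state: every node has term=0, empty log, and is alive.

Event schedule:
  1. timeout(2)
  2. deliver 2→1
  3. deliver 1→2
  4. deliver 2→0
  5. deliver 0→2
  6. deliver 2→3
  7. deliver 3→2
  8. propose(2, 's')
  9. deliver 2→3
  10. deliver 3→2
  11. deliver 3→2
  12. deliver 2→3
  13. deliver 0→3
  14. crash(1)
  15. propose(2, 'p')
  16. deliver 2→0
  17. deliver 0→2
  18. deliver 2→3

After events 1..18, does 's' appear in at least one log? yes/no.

yes

e1 timeout(2): 2[cand,t=1,-]
e2 deliver 2→1: 1[foll,t=1,-]
e3 deliver 1→2: ·
e4 deliver 2→0: 0[foll,t=1,-]
e5 deliver 0→2: 2[lead,t=1,-]
e6 deliver 2→3: 3[foll,t=1,-]
e7 deliver 3→2: ·
e8 propose(2,'s'): 2[lead,t=1,s]
e9 deliver 2→3: 3[foll,t=1,s]
e10 deliver 3→2: ·
e11 deliver 3→2: ·
e12 deliver 2→3: ·
e13 deliver 0→3: ·
e14 crash(1): 1[✗foll,t=1,-]
e15 propose(2,'p'): 2[lead,t=1,s,p]
e16 deliver 2→0: 0[foll,t=1,s]
e17 deliver 0→2: ·
e18 deliver 2→3: 3[foll,t=1,s,p]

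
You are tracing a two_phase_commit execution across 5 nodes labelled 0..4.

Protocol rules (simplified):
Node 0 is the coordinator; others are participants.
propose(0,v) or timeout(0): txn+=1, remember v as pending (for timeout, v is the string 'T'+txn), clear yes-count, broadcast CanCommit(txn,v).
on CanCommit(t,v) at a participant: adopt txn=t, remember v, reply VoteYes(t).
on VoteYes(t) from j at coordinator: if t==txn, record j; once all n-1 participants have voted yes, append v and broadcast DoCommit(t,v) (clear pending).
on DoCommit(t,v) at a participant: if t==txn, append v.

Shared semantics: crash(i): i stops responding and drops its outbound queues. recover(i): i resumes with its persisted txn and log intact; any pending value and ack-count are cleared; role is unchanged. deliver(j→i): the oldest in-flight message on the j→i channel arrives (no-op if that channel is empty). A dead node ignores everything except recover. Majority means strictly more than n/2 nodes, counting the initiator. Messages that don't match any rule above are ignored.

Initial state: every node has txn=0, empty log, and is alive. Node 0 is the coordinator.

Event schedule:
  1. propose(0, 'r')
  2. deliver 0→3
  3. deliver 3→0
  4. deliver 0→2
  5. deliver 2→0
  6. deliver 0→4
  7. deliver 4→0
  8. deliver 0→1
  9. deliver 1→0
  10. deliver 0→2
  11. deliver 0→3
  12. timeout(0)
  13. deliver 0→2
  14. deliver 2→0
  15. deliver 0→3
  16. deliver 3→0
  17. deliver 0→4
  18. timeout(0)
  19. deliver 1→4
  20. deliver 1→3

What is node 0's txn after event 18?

3

[1] propose(0,'r') → N0(coor t1 [-])
[2] deliver 0→3 → N3(part t1 [-])
[3] deliver 3→0 → ∅
[4] deliver 0→2 → N2(part t1 [-])
[5] deliver 2→0 → ∅
[6] deliver 0→4 → N4(part t1 [-])
[7] deliver 4→0 → ∅
[8] deliver 0→1 → N1(part t1 [-])
[9] deliver 1→0 → N0(coor t1 [r])
[10] deliver 0→2 → N2(part t1 [r])
[11] deliver 0→3 → N3(part t1 [r])
[12] timeout(0) → N0(coor t2 [r])
[13] deliver 0→2 → N2(part t2 [r])
[14] deliver 2→0 → ∅
[15] deliver 0→3 → N3(part t2 [r])
[16] deliver 3→0 → ∅
[17] deliver 0→4 → N4(part t1 [r])
[18] timeout(0) → N0(coor t3 [r])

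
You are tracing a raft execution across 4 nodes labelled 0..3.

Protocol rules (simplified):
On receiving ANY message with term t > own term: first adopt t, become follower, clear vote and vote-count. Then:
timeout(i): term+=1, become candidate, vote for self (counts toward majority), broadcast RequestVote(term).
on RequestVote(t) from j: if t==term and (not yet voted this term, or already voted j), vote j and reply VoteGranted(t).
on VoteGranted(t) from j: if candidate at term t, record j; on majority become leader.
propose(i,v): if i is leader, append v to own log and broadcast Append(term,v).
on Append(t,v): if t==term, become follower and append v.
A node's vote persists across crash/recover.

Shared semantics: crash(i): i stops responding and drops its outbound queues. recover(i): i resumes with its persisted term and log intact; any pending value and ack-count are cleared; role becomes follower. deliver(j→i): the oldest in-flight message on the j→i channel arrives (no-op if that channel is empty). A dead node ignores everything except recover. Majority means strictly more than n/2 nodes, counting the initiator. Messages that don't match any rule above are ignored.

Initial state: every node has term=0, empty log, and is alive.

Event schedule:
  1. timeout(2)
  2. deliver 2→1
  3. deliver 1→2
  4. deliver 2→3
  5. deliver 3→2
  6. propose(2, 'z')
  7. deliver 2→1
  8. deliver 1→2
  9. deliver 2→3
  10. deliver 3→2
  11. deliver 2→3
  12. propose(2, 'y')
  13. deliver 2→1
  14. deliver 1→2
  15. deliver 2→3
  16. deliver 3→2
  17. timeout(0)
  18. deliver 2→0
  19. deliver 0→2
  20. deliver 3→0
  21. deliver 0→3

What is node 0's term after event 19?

step 1 timeout(2): 2={cand,t=1,log=-}
step 2 deliver 2→1: 1={foll,t=1,log=-}
step 3 deliver 1→2: —
step 4 deliver 2→3: 3={foll,t=1,log=-}
step 5 deliver 3→2: 2={lead,t=1,log=-}
step 6 propose(2,'z'): 2={lead,t=1,log=z}
step 7 deliver 2→1: 1={foll,t=1,log=z}
step 8 deliver 1→2: —
step 9 deliver 2→3: 3={foll,t=1,log=z}
step 10 deliver 3→2: —
step 11 deliver 2→3: —
step 12 propose(2,'y'): 2={lead,t=1,log=z,y}
step 13 deliver 2→1: 1={foll,t=1,log=z,y}
step 14 deliver 1→2: —
step 15 deliver 2→3: 3={foll,t=1,log=z,y}
step 16 deliver 3→2: —
step 17 timeout(0): 0={cand,t=1,log=-}
step 18 deliver 2→0: —
step 19 deliver 0→2: —

1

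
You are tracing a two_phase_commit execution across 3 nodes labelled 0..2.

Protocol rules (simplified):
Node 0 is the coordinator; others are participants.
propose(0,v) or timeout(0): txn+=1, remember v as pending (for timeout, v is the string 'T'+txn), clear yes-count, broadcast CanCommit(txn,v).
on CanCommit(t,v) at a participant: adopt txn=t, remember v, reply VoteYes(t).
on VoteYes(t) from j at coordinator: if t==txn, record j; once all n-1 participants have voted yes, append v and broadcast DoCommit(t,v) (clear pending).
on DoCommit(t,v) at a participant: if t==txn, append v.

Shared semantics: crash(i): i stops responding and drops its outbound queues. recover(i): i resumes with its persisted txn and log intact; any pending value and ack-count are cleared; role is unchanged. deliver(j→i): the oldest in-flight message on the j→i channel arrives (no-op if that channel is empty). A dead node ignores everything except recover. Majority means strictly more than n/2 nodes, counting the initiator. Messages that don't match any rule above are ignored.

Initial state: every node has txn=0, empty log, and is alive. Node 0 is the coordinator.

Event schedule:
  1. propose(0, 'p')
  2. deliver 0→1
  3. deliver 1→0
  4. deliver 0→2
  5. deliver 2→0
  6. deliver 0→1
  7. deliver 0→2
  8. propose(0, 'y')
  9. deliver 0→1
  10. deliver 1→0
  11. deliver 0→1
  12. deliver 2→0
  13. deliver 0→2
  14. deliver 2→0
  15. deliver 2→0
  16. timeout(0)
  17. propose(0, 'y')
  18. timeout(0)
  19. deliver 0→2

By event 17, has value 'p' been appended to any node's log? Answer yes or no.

step 1 propose(0,'p'): 0={coor,t=1,log=-}
step 2 deliver 0→1: 1={part,t=1,log=-}
step 3 deliver 1→0: —
step 4 deliver 0→2: 2={part,t=1,log=-}
step 5 deliver 2→0: 0={coor,t=1,log=p}
step 6 deliver 0→1: 1={part,t=1,log=p}
step 7 deliver 0→2: 2={part,t=1,log=p}
step 8 propose(0,'y'): 0={coor,t=2,log=p}
step 9 deliver 0→1: 1={part,t=2,log=p}
step 10 deliver 1→0: —
step 11 deliver 0→1: —
step 12 deliver 2→0: —
step 13 deliver 0→2: 2={part,t=2,log=p}
step 14 deliver 2→0: 0={coor,t=2,log=p,y}
step 15 deliver 2→0: —
step 16 timeout(0): 0={coor,t=3,log=p,y}
step 17 propose(0,'y'): 0={coor,t=4,log=p,y}

yes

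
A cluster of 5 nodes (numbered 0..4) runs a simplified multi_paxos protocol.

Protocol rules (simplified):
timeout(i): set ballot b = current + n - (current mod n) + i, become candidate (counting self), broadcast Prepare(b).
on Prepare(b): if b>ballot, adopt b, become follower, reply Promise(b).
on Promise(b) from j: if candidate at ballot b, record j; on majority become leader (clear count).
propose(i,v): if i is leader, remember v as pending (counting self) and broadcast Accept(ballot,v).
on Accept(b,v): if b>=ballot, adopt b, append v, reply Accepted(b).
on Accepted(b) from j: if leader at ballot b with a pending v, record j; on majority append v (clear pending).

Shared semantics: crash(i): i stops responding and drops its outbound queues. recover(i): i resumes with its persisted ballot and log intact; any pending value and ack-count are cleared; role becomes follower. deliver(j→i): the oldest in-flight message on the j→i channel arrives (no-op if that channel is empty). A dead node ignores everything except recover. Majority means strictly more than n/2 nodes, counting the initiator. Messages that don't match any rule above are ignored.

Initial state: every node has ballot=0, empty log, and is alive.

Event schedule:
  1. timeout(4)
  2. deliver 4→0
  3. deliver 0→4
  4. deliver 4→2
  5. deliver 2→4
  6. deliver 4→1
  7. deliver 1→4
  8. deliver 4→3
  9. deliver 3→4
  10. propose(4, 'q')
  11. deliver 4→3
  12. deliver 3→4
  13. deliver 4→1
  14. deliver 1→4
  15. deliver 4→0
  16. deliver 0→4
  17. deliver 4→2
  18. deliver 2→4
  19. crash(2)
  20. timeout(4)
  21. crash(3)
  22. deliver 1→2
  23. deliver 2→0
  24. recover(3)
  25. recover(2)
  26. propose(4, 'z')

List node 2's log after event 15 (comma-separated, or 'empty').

1. timeout(4):  <4:cand b9 ->
2. deliver 4→0:  <0:foll b9 ->
3. deliver 0→4:  nop
4. deliver 4→2:  <2:foll b9 ->
5. deliver 2→4:  <4:lead b9 ->
6. deliver 4→1:  <1:foll b9 ->
7. deliver 1→4:  nop
8. deliver 4→3:  <3:foll b9 ->
9. deliver 3→4:  nop
10. propose(4,'q'):  nop
11. deliver 4→3:  <3:foll b9 q>
12. deliver 3→4:  nop
13. deliver 4→1:  <1:foll b9 q>
14. deliver 1→4:  <4:lead b9 q>
15. deliver 4→0:  <0:foll b9 q>

empty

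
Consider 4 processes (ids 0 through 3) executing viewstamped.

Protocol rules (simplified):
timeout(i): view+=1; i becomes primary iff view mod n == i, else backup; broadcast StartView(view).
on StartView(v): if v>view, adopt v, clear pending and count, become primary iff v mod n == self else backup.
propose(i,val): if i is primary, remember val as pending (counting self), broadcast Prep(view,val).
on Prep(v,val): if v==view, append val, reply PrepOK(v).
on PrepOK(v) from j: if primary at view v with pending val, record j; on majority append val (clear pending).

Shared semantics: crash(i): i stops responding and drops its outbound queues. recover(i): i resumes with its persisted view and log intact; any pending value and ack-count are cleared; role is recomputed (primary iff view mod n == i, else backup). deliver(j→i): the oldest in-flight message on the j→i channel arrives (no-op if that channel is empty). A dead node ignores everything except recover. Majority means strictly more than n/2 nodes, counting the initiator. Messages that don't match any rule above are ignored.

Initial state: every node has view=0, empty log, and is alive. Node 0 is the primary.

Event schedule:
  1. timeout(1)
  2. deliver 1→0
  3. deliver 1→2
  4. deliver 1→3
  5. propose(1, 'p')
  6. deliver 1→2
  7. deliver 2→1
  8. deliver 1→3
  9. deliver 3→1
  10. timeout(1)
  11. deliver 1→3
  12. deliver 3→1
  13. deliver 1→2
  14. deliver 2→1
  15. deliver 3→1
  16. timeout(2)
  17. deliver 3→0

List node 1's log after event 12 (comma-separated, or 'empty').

p

step 1 timeout(1): 1={prim,v=1,log=-}
step 2 deliver 1→0: 0={back,v=1,log=-}
step 3 deliver 1→2: 2={back,v=1,log=-}
step 4 deliver 1→3: 3={back,v=1,log=-}
step 5 propose(1,'p'): —
step 6 deliver 1→2: 2={back,v=1,log=p}
step 7 deliver 2→1: —
step 8 deliver 1→3: 3={back,v=1,log=p}
step 9 deliver 3→1: 1={prim,v=1,log=p}
step 10 timeout(1): 1={back,v=2,log=p}
step 11 deliver 1→3: 3={back,v=2,log=p}
step 12 deliver 3→1: —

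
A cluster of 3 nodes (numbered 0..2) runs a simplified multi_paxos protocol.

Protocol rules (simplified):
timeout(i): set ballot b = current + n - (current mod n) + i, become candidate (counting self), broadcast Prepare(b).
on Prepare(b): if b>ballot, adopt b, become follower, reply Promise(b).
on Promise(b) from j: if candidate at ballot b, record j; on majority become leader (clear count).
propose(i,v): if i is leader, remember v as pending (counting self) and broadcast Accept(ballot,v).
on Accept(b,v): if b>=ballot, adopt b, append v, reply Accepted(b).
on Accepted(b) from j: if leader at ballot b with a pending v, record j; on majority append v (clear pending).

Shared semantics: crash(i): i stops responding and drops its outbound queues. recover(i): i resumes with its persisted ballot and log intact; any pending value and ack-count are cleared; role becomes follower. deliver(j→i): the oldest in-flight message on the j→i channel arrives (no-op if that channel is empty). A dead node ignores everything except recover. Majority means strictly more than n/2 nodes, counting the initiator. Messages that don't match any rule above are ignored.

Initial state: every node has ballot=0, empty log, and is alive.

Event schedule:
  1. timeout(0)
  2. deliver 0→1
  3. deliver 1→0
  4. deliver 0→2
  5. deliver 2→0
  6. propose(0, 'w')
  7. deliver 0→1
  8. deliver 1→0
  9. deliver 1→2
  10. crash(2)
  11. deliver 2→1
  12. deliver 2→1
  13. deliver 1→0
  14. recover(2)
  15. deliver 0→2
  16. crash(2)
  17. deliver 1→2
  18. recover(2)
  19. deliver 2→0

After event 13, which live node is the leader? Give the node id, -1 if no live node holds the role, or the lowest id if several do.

after 1 — timeout(0): n0:cand/b3/[-]
after 2 — deliver 0→1: n1:foll/b3/[-]
after 3 — deliver 1→0: n0:lead/b3/[-]
after 4 — deliver 0→2: n2:foll/b3/[-]
after 5 — deliver 2→0: ·
after 6 — propose(0,'w'): ·
after 7 — deliver 0→1: n1:foll/b3/[w]
after 8 — deliver 1→0: n0:lead/b3/[w]
after 9 — deliver 1→2: ·
after 10 — crash(2): n2:✗foll/b3/[-]
after 11 — deliver 2→1: ·
after 12 — deliver 2→1: ·
after 13 — deliver 1→0: ·

0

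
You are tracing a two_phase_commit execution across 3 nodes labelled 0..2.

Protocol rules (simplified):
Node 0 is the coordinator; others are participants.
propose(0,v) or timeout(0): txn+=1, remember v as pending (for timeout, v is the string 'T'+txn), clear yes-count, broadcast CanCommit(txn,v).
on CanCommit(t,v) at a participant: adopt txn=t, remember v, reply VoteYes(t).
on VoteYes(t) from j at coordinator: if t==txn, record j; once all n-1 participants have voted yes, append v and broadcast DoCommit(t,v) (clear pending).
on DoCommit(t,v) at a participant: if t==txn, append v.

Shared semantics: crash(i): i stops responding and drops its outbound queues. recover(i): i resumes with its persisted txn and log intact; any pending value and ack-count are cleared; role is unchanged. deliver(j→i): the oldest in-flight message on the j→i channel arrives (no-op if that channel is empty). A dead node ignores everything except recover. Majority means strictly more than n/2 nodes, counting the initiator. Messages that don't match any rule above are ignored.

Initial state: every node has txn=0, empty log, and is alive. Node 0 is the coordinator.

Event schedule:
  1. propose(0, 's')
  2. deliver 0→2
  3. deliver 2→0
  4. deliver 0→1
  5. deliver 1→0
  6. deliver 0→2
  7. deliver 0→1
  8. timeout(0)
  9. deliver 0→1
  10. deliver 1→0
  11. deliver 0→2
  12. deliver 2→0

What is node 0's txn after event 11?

after 1 — propose(0,'s'): n0:coor/t1/[-]
after 2 — deliver 0→2: n2:part/t1/[-]
after 3 — deliver 2→0: ·
after 4 — deliver 0→1: n1:part/t1/[-]
after 5 — deliver 1→0: n0:coor/t1/[s]
after 6 — deliver 0→2: n2:part/t1/[s]
after 7 — deliver 0→1: n1:part/t1/[s]
after 8 — timeout(0): n0:coor/t2/[s]
after 9 — deliver 0→1: n1:part/t2/[s]
after 10 — deliver 1→0: ·
after 11 — deliver 0→2: n2:part/t2/[s]

2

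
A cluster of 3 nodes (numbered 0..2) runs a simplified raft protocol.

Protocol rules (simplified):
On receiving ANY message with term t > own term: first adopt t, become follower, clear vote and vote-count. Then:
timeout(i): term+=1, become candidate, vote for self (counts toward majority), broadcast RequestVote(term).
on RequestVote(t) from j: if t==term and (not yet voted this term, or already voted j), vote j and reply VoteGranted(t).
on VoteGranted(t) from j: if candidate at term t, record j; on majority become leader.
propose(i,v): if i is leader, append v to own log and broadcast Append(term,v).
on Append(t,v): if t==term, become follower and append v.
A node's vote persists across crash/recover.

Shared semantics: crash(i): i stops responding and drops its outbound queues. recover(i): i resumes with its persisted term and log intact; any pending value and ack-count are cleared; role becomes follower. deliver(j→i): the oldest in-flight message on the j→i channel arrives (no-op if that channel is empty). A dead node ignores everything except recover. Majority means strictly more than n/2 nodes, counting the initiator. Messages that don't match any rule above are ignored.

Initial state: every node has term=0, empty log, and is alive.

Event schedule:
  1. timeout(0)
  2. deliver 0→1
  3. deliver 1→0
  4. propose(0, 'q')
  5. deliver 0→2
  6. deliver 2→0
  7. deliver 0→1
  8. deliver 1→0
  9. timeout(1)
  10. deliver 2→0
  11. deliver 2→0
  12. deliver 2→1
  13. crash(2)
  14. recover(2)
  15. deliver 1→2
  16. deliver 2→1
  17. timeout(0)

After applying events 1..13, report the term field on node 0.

e1 timeout(0): 0[cand,t=1,-]
e2 deliver 0→1: 1[foll,t=1,-]
e3 deliver 1→0: 0[lead,t=1,-]
e4 propose(0,'q'): 0[lead,t=1,q]
e5 deliver 0→2: 2[foll,t=1,-]
e6 deliver 2→0: ·
e7 deliver 0→1: 1[foll,t=1,q]
e8 deliver 1→0: ·
e9 timeout(1): 1[cand,t=2,q]
e10 deliver 2→0: ·
e11 deliver 2→0: ·
e12 deliver 2→1: ·
e13 crash(2): 2[✗foll,t=1,-]

1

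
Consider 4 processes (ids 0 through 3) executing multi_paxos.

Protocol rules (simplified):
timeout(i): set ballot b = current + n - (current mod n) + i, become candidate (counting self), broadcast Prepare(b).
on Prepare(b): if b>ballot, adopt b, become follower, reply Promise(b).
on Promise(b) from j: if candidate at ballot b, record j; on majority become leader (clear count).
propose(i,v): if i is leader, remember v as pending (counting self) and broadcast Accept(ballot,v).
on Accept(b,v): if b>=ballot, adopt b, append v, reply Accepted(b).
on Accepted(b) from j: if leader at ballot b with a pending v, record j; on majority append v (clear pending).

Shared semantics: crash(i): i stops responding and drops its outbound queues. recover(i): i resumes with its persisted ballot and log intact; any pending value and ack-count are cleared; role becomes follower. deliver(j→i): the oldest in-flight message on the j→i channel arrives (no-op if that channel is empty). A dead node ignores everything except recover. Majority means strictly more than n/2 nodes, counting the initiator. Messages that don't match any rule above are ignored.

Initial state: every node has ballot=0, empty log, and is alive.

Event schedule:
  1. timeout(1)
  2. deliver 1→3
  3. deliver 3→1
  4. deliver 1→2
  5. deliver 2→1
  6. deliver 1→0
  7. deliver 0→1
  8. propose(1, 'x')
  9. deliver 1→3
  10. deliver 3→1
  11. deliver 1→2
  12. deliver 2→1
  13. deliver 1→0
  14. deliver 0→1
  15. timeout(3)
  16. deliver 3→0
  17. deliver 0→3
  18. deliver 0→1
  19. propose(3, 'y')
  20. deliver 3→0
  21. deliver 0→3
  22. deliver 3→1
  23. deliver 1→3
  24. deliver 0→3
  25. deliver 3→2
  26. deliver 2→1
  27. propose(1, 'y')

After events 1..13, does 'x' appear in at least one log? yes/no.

yes

1. timeout(1):  <1:cand b5 ->
2. deliver 1→3:  <3:foll b5 ->
3. deliver 3→1:  nop
4. deliver 1→2:  <2:foll b5 ->
5. deliver 2→1:  <1:lead b5 ->
6. deliver 1→0:  <0:foll b5 ->
7. deliver 0→1:  nop
8. propose(1,'x'):  nop
9. deliver 1→3:  <3:foll b5 x>
10. deliver 3→1:  nop
11. deliver 1→2:  <2:foll b5 x>
12. deliver 2→1:  <1:lead b5 x>
13. deliver 1→0:  <0:foll b5 x>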